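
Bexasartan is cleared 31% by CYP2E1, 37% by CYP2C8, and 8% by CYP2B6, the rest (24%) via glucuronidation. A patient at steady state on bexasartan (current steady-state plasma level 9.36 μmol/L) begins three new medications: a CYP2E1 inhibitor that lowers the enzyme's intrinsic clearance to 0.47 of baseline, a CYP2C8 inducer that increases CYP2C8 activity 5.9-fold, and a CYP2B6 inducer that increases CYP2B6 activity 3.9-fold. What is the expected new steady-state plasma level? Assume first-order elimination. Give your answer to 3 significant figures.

CYP2E1: 0.31 × 0.47 = 0.1457
CYP2C8: 0.37 × 5.9 = 2.183
CYP2B6: 0.08 × 3.9 = 0.312
Other: 0.24 (unchanged)
New clearance relative to baseline: 0.1457 + 2.183 + 0.312 + 0.24 = 2.8807.
Steady-state plasma level ∝ 1/CL: new value = 9.36 / 2.8807 = 3.25 μmol/L.

3.25 μmol/L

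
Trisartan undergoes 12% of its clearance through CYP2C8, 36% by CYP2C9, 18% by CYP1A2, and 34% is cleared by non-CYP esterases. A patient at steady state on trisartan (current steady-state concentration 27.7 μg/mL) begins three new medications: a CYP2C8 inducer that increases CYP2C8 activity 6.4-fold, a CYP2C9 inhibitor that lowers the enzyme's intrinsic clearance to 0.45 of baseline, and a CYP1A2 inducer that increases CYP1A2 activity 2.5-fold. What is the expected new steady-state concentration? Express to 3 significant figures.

The CYP2C8 pathway (12% of clearance) increases to 6.4× activity: 0.12 × 6.4 = 0.768.
The CYP2C9 pathway (36% of clearance) drops to 0.45× activity: 0.36 × 0.45 = 0.162.
The CYP1A2 pathway (18% of clearance) increases to 2.5× activity: 0.18 × 2.5 = 0.45.
The remaining 34% of clearance is unaffected.
Relative clearance = 0.768 + 0.162 + 0.45 + 0.34 = 1.72.
Steady-state concentration ∝ 1/CL: new value = 27.7 / 1.72 = 16.1 μg/mL.

16.1 μg/mL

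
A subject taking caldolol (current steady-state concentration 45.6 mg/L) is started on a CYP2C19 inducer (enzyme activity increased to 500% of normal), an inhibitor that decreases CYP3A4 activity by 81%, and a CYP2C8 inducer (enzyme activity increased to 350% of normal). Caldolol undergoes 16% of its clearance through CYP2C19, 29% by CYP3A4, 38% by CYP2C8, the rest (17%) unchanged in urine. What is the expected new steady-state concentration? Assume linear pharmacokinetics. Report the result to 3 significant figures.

The CYP2C19 pathway (16% of clearance) rises to 5× activity: 0.16 × 5 = 0.8.
The CYP3A4 pathway (29% of clearance) drops to 0.19× activity: 0.29 × 0.19 = 0.0551.
The CYP2C8 pathway (38% of clearance) increases to 3.5× activity: 0.38 × 3.5 = 1.33.
Non-CYP routes (17%) are unchanged.
Relative clearance = 0.8 + 0.0551 + 1.33 + 0.17 = 2.3551.
New steady-state concentration = 45.6 / 2.3551 = 19.4 mg/L (concentration scales inversely with clearance).

19.4 mg/L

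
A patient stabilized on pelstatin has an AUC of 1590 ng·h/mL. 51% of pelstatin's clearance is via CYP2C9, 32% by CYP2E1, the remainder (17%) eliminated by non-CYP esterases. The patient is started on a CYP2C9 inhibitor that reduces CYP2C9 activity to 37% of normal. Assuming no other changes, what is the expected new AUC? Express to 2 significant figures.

CYP2C9: 0.51 × 0.37 = 0.1887
CYP2E1: 0.32 (unchanged)
Other: 0.17 (unchanged)
New clearance relative to baseline: 0.1887 + 0.32 + 0.17 = 0.6787.
With dosing unchanged, AUC scales as 1/CL: 1590 / 0.6787 = 2.3 × 10³ ng·h/mL.

2.3 × 10³ ng·h/mL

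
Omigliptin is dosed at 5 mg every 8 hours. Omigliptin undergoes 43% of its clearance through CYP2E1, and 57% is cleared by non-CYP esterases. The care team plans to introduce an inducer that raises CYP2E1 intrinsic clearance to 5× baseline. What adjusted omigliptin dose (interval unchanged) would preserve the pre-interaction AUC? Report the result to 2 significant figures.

The CYP2E1 pathway (43% of clearance) rises to 5× activity: 0.43 × 5 = 2.15.
Non-CYP routes (57%) are unchanged.
Relative clearance = 2.15 + 0.57 = 2.72.
To maintain the same steady-state level, dose must scale with clearance: new dose = 5 × 2.72 = 14 mg.

14 mg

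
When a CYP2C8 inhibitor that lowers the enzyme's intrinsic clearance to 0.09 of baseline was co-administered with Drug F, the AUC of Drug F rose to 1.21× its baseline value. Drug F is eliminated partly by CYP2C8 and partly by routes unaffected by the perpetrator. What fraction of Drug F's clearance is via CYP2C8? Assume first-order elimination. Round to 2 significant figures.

Write x for the fraction cleared via CYP2C8. The observed AUC change means clearance fell to 1/1.21 = 0.8264 of baseline.
Setting x·0.09 + (1 − x) = 0.8264 and solving: x = (0.8264 − 1)/(0.09 − 1) = 0.19.

0.19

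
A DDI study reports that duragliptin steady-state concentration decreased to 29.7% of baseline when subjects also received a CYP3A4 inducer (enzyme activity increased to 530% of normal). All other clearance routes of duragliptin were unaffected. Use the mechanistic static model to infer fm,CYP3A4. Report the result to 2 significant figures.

Let x = fm,CYP3A4. Because steady-state concentration ∝ 1/CL, relative clearance rose to 1/0.297 = 3.367.
Setting x·5.3 + (1 − x) = 3.367 and solving: x = (3.367 − 1)/(5.3 − 1) = 0.55.

0.55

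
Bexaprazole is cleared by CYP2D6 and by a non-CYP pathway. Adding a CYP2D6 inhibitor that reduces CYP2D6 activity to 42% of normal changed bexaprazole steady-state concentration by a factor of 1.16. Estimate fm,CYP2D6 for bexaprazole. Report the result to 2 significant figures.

Let fm be the CYP2D6 fraction. New clearance relative to baseline = fm × 0.42 + (1 − fm).
Steady-state concentration ratio = 1 / (new CL fraction), so new CL fraction = 1 / 1.16 = 0.8621.
fm × 0.42 + 1 − fm = 0.8621  ⇒  fm × (0.42 − 1) = −0.1379  ⇒  fm = 0.24.

0.24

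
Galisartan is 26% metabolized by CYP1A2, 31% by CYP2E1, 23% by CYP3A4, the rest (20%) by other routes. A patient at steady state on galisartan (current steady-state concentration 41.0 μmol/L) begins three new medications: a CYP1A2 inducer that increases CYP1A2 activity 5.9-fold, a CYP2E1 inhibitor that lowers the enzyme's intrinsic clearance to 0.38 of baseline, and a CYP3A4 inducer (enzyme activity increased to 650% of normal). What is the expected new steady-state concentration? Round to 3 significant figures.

CYP1A2: 0.26 × 5.9 = 1.534
CYP2E1: 0.31 × 0.38 = 0.1178
CYP3A4: 0.23 × 6.5 = 1.495
Other: 0.2 (unchanged)
Relative clearance = 1.534 + 0.1178 + 1.495 + 0.2 = 3.3468.
New steady-state concentration = 41.0 / 3.3468 = 12.3 μmol/L (concentration scales inversely with clearance).

12.3 μmol/L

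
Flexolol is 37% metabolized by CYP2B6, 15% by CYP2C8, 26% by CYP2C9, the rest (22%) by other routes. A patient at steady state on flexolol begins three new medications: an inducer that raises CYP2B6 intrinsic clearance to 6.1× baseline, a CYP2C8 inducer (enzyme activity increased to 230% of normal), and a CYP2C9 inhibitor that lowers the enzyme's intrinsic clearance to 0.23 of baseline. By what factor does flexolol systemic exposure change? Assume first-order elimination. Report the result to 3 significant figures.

0.347

The CYP2B6 pathway (37% of clearance) rises to 6.1× activity: 0.37 × 6.1 = 2.257.
The CYP2C8 pathway (15% of clearance) is boosted to 2.3× activity: 0.15 × 2.3 = 0.345.
The CYP2C9 pathway (26% of clearance) falls to 0.23× activity: 0.26 × 0.23 = 0.0598.
Non-CYP routes (22%) are unchanged.
CL_new/CL_old = 2.257 + 0.345 + 0.0598 + 0.22 = 2.8818.
Systemic exposure ∝ 1/CL: fold-change = 1 / 2.8818 = 0.347.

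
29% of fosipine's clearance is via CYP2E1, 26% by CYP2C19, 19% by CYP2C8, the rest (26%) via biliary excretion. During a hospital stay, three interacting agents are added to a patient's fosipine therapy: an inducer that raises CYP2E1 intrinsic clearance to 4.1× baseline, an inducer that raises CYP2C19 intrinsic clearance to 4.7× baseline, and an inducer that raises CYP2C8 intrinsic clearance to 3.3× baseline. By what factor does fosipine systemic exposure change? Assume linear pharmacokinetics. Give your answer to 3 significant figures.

0.303

The CYP2E1 pathway (29% of clearance) increases to 4.1× activity: 0.29 × 4.1 = 1.189.
The CYP2C19 pathway (26% of clearance) is boosted to 4.7× activity: 0.26 × 4.7 = 1.222.
The CYP2C8 pathway (19% of clearance) rises to 3.3× activity: 0.19 × 3.3 = 0.627.
Non-CYP routes (26%) are unchanged.
Relative clearance = 1.189 + 1.222 + 0.627 + 0.26 = 3.298.
Net systemic exposure ratio = 1 / 3.298 = 0.303.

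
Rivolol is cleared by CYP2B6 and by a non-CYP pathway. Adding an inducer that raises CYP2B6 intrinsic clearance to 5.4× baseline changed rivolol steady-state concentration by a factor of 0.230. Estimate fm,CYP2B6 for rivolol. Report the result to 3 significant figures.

CL'/CL = 1 / 0.230 = 4.348
5.4·fm + (1 − fm) = 4.348
fm = (4.348 − 1) / (5.4 − 1) = 0.761

0.761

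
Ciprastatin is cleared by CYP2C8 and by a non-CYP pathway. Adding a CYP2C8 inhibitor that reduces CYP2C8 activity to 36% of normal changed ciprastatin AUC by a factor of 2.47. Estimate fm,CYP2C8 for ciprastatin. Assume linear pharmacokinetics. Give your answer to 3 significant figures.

CL'/CL = 1 / 2.47 = 0.4049
0.36·fm + (1 − fm) = 0.4049
fm = (0.4049 − 1) / (0.36 − 1) = 0.930

0.930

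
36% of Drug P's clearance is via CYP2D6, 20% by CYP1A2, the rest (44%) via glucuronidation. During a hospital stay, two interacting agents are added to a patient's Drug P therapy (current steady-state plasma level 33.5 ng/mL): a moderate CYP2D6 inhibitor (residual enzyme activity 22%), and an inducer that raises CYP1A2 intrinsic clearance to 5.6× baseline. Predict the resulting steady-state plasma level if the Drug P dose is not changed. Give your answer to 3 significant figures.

CYP2D6: 0.36 × 0.22 = 0.0792
CYP1A2: 0.2 × 5.6 = 1.12
Other: 0.44 (unchanged)
CL_new/CL_old = 0.0792 + 1.12 + 0.44 = 1.6392.
Dividing the baseline by the relative clearance: 33.5 / 1.6392 = 20.4 ng/mL.

20.4 ng/mL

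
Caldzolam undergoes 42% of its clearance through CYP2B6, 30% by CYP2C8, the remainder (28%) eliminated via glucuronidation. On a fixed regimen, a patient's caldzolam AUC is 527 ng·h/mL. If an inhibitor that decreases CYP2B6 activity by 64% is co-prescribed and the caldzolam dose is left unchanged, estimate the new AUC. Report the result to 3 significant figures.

721 ng·h/mL

The CYP2B6 pathway (42% of clearance) falls to 0.36× activity: 0.42 × 0.36 = 0.1512.
CYP2C8 (30%) and the residual 28% are unaffected.
Relative clearance = 0.1512 + 0.3 + 0.28 = 0.7312.
AUC ∝ 1/CL, so new value = 527 / 0.7312 = 721 ng·h/mL.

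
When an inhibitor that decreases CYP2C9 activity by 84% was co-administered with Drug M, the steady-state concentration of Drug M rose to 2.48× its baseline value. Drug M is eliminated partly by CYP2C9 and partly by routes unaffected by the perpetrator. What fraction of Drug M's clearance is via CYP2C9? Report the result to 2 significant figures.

0.71

Write x for the fraction cleared via CYP2C9. The observed steady-state concentration change means clearance fell to 1/2.48 = 0.4032 of baseline.
Setting x·0.16 + (1 − x) = 0.4032 and solving: x = (0.4032 − 1)/(0.16 − 1) = 0.71.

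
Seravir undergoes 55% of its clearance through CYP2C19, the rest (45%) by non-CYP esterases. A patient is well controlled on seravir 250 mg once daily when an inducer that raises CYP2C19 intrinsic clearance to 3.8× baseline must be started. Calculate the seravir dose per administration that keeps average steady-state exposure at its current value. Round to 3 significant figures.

635 mg

CYP2C19: 0.55 × 3.8 = 2.09
Other: 0.45 (unchanged)
Relative clearance = 2.09 + 0.45 = 2.54.
To maintain the same steady-state level, dose must scale with clearance: new dose = 250 × 2.54 = 635 mg.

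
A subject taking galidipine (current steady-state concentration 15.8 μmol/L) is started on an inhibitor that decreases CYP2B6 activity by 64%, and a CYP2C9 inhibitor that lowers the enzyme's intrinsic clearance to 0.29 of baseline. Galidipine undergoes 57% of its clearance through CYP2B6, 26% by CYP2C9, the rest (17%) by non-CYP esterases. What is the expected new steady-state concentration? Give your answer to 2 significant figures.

35 μmol/L

The CYP2B6 pathway (57% of clearance) is reduced to 0.36× activity: 0.57 × 0.36 = 0.2052.
The CYP2C9 pathway (26% of clearance) drops to 0.29× activity: 0.26 × 0.29 = 0.0754.
The remaining 17% of clearance is unaffected.
Relative clearance = 0.2052 + 0.0754 + 0.17 = 0.4506.
Steady-state concentration ∝ 1/CL: new value = 15.8 / 0.4506 = 35 μmol/L.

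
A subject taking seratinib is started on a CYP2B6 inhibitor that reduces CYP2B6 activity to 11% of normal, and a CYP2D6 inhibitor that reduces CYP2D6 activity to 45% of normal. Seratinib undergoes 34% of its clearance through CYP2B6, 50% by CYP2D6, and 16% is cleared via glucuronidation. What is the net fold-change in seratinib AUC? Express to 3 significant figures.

CYP2B6: 0.34 × 0.11 = 0.0374
CYP2D6: 0.5 × 0.45 = 0.225
Other: 0.16 (unchanged)
Relative clearance = 0.0374 + 0.225 + 0.16 = 0.4224.
AUC ∝ 1/CL: fold-change = 1 / 0.4224 = 2.37.

2.37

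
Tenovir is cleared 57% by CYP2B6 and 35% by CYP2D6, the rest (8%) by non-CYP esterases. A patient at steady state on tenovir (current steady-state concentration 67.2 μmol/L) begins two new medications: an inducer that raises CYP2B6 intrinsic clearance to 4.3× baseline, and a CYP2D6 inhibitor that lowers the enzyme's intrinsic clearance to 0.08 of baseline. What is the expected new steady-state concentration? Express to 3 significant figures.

26.3 μmol/L

CYP2B6: 0.57 × 4.3 = 2.451
CYP2D6: 0.35 × 0.08 = 0.028
Other: 0.08 (unchanged)
Relative clearance = 2.451 + 0.028 + 0.08 = 2.559.
Dividing the baseline by the relative clearance: 67.2 / 2.559 = 26.3 μmol/L.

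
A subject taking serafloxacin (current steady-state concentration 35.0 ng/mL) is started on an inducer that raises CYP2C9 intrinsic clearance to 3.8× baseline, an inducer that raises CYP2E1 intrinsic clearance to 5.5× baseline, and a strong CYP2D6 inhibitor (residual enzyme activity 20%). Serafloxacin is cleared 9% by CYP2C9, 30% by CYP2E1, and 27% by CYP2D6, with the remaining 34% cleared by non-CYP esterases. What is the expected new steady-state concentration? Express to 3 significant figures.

The CYP2C9 pathway (9% of clearance) rises to 3.8× activity: 0.09 × 3.8 = 0.342.
The CYP2E1 pathway (30% of clearance) increases to 5.5× activity: 0.3 × 5.5 = 1.65.
The CYP2D6 pathway (27% of clearance) drops to 0.2× activity: 0.27 × 0.2 = 0.054.
The remaining 34% of clearance is unaffected.
CL_new/CL_old = 0.342 + 1.65 + 0.054 + 0.34 = 2.386.
New steady-state concentration = 35.0 / 2.386 = 14.7 ng/mL (concentration scales inversely with clearance).

14.7 ng/mL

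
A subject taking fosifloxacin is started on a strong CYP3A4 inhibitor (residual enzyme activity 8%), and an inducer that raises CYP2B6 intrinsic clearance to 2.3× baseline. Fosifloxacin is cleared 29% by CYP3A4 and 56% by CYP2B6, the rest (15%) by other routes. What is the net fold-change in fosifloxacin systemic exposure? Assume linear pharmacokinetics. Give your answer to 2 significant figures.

The CYP3A4 pathway (29% of clearance) is reduced to 0.08× activity: 0.29 × 0.08 = 0.0232.
The CYP2B6 pathway (56% of clearance) is boosted to 2.3× activity: 0.56 × 2.3 = 1.288.
The remaining 15% of clearance is unaffected.
Relative clearance = 0.0232 + 1.288 + 0.15 = 1.4612.
Systemic exposure ∝ 1/CL: fold-change = 1 / 1.4612 = 0.68.

0.68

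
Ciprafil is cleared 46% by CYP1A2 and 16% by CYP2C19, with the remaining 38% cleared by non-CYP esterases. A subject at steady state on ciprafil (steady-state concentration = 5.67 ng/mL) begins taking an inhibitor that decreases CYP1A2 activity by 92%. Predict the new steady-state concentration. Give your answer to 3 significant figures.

9.83 ng/mL

The CYP1A2 pathway (46% of clearance) drops to 0.08× activity: 0.46 × 0.08 = 0.0368.
CYP2C19 (16%) and the residual 38% are unaffected.
New clearance relative to baseline: 0.0368 + 0.16 + 0.38 = 0.5768.
Steady-state concentration ∝ 1/CL, so new value = 5.67 / 0.5768 = 9.83 ng/mL.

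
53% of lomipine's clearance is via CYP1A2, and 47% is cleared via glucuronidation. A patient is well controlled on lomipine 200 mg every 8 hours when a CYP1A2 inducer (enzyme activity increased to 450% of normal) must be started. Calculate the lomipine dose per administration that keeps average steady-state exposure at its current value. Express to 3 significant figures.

The CYP1A2 pathway (53% of clearance) is boosted to 4.5× activity: 0.53 × 4.5 = 2.385.
The remaining 47% of clearance is unaffected.
New clearance relative to baseline: 2.385 + 0.47 = 2.855.
To maintain the same steady-state level, dose must scale with clearance: new dose = 200 × 2.855 = 571 mg.

571 mg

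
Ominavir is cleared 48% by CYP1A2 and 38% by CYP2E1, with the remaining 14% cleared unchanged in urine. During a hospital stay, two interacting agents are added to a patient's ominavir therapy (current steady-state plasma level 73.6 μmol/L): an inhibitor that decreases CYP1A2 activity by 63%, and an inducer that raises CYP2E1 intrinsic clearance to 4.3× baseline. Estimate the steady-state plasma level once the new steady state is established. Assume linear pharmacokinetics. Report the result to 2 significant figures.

38 μmol/L

CYP1A2: 0.48 × 0.37 = 0.1776
CYP2E1: 0.38 × 4.3 = 1.634
Other: 0.14 (unchanged)
Relative clearance = 0.1776 + 1.634 + 0.14 = 1.9516.
Steady-state plasma level ∝ 1/CL: new value = 73.6 / 1.9516 = 38 μmol/L.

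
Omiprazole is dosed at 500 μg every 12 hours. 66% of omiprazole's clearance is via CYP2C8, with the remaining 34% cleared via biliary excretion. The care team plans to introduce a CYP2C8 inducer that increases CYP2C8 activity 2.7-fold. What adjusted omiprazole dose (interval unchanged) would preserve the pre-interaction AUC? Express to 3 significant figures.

1.06 × 10³ μg

CYP2C8: 0.66 × 2.7 = 1.782
Other: 0.34 (unchanged)
CL_new/CL_old = 1.782 + 0.34 = 2.122.
Css,avg = (dose rate)/CL, so holding Css fixed requires dose ∝ CL: 500 × 2.122 = 1.06 × 10³ μg.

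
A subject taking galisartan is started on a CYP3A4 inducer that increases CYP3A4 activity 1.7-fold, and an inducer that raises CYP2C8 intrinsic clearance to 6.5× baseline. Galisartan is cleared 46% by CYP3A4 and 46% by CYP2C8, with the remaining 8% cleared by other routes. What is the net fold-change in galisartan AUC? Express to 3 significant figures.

0.260

CYP3A4: 0.46 × 1.7 = 0.782
CYP2C8: 0.46 × 6.5 = 2.99
Other: 0.08 (unchanged)
CL_new/CL_old = 0.782 + 2.99 + 0.08 = 3.852.
Because AUC varies inversely with clearance, the combined effect is 1 / 3.852 = 0.260.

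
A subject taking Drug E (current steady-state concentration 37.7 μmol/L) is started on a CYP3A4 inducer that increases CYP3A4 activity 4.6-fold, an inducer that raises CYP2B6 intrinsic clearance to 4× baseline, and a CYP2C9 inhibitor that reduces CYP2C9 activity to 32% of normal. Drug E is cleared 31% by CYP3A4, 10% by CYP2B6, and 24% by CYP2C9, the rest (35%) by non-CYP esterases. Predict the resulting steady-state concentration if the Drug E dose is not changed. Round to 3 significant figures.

The CYP3A4 pathway (31% of clearance) increases to 4.6× activity: 0.31 × 4.6 = 1.426.
The CYP2B6 pathway (10% of clearance) is boosted to 4× activity: 0.1 × 4 = 0.4.
The CYP2C9 pathway (24% of clearance) is reduced to 0.32× activity: 0.24 × 0.32 = 0.0768.
Non-CYP routes (35%) are unchanged.
Relative clearance = 1.426 + 0.4 + 0.0768 + 0.35 = 2.2528.
Dividing the baseline by the relative clearance: 37.7 / 2.2528 = 16.7 μmol/L.

16.7 μmol/L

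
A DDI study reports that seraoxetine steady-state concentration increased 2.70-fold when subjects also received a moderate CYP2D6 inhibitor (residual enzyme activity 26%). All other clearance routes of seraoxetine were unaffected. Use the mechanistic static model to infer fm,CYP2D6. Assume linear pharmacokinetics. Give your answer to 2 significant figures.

Let fm be the CYP2D6 fraction. New clearance relative to baseline = fm × 0.26 + (1 − fm).
Steady-state concentration ratio = 1 / (new CL fraction), so new CL fraction = 1 / 2.70 = 0.3704.
fm × 0.26 + 1 − fm = 0.3704  ⇒  fm × (0.26 − 1) = −0.6296  ⇒  fm = 0.85.

0.85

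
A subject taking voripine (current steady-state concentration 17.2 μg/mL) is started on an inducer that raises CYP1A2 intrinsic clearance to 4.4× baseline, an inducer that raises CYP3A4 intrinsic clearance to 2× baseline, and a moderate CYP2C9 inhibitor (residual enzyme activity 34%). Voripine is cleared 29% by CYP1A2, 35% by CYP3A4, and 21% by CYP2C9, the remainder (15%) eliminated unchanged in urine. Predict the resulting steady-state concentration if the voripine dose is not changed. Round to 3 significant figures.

7.83 μg/mL

The CYP1A2 pathway (29% of clearance) is boosted to 4.4× activity: 0.29 × 4.4 = 1.276.
The CYP3A4 pathway (35% of clearance) increases to 2× activity: 0.35 × 2 = 0.7.
The CYP2C9 pathway (21% of clearance) is reduced to 0.34× activity: 0.21 × 0.34 = 0.0714.
The remaining 15% of clearance is unaffected.
Relative clearance = 1.276 + 0.7 + 0.0714 + 0.15 = 2.1974.
Steady-state concentration ∝ 1/CL: new value = 17.2 / 2.1974 = 7.83 μg/mL.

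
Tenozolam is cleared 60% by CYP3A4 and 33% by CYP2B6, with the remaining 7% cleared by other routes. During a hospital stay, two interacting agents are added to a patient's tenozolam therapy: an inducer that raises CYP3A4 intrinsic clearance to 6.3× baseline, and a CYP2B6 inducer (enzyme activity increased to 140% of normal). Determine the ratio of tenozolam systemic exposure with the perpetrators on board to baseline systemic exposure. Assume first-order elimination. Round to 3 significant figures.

0.232

CYP3A4: 0.6 × 6.3 = 3.78
CYP2B6: 0.33 × 1.4 = 0.462
Other: 0.07 (unchanged)
New clearance relative to baseline: 3.78 + 0.462 + 0.07 = 4.312.
Systemic exposure ∝ 1/CL: fold-change = 1 / 4.312 = 0.232.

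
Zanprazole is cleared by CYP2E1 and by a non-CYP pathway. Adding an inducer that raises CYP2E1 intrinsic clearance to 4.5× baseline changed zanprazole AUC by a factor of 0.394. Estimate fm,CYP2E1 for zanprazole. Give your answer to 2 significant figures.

0.44

CL'/CL = 1 / 0.394 = 2.538
4.5·fm + (1 − fm) = 2.538
fm = (2.538 − 1) / (4.5 − 1) = 0.44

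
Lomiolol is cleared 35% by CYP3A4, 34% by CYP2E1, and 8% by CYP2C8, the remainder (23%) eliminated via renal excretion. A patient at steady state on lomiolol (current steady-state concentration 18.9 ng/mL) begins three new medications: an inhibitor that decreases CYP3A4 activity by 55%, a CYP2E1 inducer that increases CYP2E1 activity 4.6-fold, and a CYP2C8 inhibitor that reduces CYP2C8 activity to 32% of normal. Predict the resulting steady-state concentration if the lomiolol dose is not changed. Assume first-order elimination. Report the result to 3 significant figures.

9.56 ng/mL

CYP3A4: 0.35 × 0.45 = 0.1575
CYP2E1: 0.34 × 4.6 = 1.564
CYP2C8: 0.08 × 0.32 = 0.0256
Other: 0.23 (unchanged)
New clearance relative to baseline: 0.1575 + 1.564 + 0.0256 + 0.23 = 1.9771.
New steady-state concentration = 18.9 / 1.9771 = 9.56 ng/mL (concentration scales inversely with clearance).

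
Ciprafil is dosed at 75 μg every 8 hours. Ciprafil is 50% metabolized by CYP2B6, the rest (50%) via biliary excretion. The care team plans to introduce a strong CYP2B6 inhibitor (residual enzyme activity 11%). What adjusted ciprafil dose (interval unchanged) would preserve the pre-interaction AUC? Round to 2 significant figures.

42 μg

CYP2B6: 0.5 × 0.11 = 0.055
Other: 0.5 (unchanged)
CL_new/CL_old = 0.055 + 0.5 = 0.555.
To maintain the same steady-state level, dose must scale with clearance: new dose = 75 × 0.555 = 42 μg.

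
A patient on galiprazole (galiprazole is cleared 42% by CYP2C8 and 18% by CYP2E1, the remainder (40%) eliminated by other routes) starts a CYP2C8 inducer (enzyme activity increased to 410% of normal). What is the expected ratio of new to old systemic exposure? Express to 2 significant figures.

CYP2C8: 0.42 × 4.1 = 1.722
CYP2E1: 0.18 (unchanged)
Other: 0.4 (unchanged)
Relative clearance = 1.722 + 0.18 + 0.4 = 2.302.
Systemic exposure is inversely proportional to clearance, so the fold-change is 1 / 2.302 = 0.43.

0.43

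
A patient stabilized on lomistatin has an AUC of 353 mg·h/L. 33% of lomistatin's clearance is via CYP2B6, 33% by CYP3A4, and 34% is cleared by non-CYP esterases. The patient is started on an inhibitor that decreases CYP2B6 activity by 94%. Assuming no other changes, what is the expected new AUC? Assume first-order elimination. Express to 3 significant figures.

512 mg·h/L

The CYP2B6 pathway (33% of clearance) drops to 0.06× activity: 0.33 × 0.06 = 0.0198.
CYP3A4 (33%) and the residual 34% are unaffected.
CL_new/CL_old = 0.0198 + 0.33 + 0.34 = 0.6898.
AUC ∝ 1/CL, so new value = 353 / 0.6898 = 512 mg·h/L.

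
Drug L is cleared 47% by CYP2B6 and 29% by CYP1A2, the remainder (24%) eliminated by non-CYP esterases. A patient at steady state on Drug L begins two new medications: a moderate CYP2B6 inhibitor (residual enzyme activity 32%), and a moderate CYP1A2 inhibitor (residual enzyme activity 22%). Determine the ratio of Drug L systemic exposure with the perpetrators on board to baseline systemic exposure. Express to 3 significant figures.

2.20

The CYP2B6 pathway (47% of clearance) is reduced to 0.32× activity: 0.47 × 0.32 = 0.1504.
The CYP1A2 pathway (29% of clearance) falls to 0.22× activity: 0.29 × 0.22 = 0.0638.
Non-CYP routes (24%) are unchanged.
Relative clearance = 0.1504 + 0.0638 + 0.24 = 0.4542.
Net systemic exposure ratio = 1 / 0.4542 = 2.20.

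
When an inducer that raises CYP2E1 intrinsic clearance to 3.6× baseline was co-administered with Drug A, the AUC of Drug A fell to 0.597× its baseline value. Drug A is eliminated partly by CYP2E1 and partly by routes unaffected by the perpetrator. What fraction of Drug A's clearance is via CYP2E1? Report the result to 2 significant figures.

0.26

CL'/CL = 1 / 0.597 = 1.675
3.6·fm + (1 − fm) = 1.675
fm = (1.675 − 1) / (3.6 − 1) = 0.26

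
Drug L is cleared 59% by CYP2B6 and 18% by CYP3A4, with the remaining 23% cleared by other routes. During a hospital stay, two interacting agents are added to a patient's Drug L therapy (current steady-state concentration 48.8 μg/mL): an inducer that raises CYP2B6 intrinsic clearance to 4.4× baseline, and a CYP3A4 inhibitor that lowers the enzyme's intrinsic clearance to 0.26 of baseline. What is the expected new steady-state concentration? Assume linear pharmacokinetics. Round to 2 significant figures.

17 μg/mL

The CYP2B6 pathway (59% of clearance) increases to 4.4× activity: 0.59 × 4.4 = 2.596.
The CYP3A4 pathway (18% of clearance) drops to 0.26× activity: 0.18 × 0.26 = 0.0468.
Non-CYP routes (23%) are unchanged.
CL_new/CL_old = 2.596 + 0.0468 + 0.23 = 2.8728.
Steady-state concentration ∝ 1/CL: new value = 48.8 / 2.8728 = 17 μg/mL.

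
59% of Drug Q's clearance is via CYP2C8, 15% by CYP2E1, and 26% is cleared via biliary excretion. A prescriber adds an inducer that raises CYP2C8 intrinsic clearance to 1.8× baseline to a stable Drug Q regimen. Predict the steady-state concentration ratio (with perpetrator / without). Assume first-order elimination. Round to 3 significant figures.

0.679

The CYP2C8 pathway (59% of clearance) rises to 1.8× activity: 0.59 × 1.8 = 1.062.
CYP2E1 (15%) and the residual 26% are unaffected.
CL_new/CL_old = 1.062 + 0.15 + 0.26 = 1.472.
Steady-state concentration ratio = CL_old/CL_new = 1 / 1.472 = 0.679.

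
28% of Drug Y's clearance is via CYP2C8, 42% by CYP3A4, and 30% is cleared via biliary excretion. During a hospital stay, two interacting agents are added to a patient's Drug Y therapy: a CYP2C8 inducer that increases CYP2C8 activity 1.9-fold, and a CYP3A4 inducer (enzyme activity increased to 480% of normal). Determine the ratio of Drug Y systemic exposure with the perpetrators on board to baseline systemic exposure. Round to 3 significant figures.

The CYP2C8 pathway (28% of clearance) increases to 1.9× activity: 0.28 × 1.9 = 0.532.
The CYP3A4 pathway (42% of clearance) rises to 4.8× activity: 0.42 × 4.8 = 2.016.
The remaining 30% of clearance is unaffected.
CL_new/CL_old = 0.532 + 2.016 + 0.3 = 2.848.
Systemic exposure ∝ 1/CL: fold-change = 1 / 2.848 = 0.351.

0.351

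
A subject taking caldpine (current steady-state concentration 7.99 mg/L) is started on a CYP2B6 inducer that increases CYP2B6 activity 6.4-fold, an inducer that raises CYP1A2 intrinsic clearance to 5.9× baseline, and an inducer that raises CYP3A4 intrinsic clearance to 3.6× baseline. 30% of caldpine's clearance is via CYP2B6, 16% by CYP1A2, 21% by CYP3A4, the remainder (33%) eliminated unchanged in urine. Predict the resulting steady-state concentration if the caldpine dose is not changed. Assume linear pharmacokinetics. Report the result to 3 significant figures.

The CYP2B6 pathway (30% of clearance) rises to 6.4× activity: 0.3 × 6.4 = 1.92.
The CYP1A2 pathway (16% of clearance) increases to 5.9× activity: 0.16 × 5.9 = 0.944.
The CYP3A4 pathway (21% of clearance) is boosted to 3.6× activity: 0.21 × 3.6 = 0.756.
The remaining 33% of clearance is unaffected.
New clearance relative to baseline: 1.92 + 0.944 + 0.756 + 0.33 = 3.95.
Steady-state concentration ∝ 1/CL: new value = 7.99 / 3.95 = 2.02 mg/L.

2.02 mg/L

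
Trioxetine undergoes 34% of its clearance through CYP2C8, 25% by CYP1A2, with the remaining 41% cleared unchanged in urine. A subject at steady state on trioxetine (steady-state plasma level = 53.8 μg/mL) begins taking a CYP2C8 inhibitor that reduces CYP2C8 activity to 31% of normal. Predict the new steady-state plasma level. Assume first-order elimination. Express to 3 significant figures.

70.3 μg/mL

The CYP2C8 pathway (34% of clearance) is reduced to 0.31× activity: 0.34 × 0.31 = 0.1054.
CYP1A2 (25%) and the residual 41% are unaffected.
New clearance relative to baseline: 0.1054 + 0.25 + 0.41 = 0.7654.
New steady-state plasma level = baseline ÷ relative clearance = 53.8 / 0.7654 = 70.3 μg/mL.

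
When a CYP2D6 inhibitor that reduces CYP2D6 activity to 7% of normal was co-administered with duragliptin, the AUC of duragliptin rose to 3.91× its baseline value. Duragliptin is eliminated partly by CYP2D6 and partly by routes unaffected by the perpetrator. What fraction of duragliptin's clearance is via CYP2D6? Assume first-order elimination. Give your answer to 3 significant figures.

0.800

CL'/CL = 1 / 3.91 = 0.2558
0.07·fm + (1 − fm) = 0.2558
fm = (0.2558 − 1) / (0.07 − 1) = 0.800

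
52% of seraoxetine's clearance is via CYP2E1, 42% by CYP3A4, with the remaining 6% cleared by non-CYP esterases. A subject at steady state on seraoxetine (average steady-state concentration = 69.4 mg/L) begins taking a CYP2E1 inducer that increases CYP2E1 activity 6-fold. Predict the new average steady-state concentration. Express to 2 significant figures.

19 mg/L

The CYP2E1 pathway (52% of clearance) increases to 6× activity: 0.52 × 6 = 3.12.
CYP3A4 (42%) and the residual 6% are unaffected.
New clearance relative to baseline: 3.12 + 0.42 + 0.06 = 3.6.
Average steady-state concentration ∝ 1/CL, so new value = 69.4 / 3.6 = 19 mg/L.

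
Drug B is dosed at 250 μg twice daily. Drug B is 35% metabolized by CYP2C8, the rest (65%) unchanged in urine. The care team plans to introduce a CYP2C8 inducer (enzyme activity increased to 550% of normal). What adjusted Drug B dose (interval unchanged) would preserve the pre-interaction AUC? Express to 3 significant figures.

The CYP2C8 pathway (35% of clearance) rises to 5.5× activity: 0.35 × 5.5 = 1.925.
The remaining 65% of clearance is unaffected.
CL_new/CL_old = 1.925 + 0.65 = 2.575.
Exposure is unchanged when dose changes in proportion to clearance. New dose = 250 μg × 2.575 = 644 μg.

644 μg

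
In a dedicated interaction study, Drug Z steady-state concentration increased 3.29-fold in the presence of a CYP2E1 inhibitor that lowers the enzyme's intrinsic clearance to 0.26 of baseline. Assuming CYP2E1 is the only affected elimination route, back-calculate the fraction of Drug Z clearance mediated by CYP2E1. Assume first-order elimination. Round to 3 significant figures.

Let fm be the CYP2E1 fraction. New clearance relative to baseline = fm × 0.26 + (1 − fm).
Steady-state concentration ratio = 1 / (new CL fraction), so new CL fraction = 1 / 3.29 = 0.304.
fm × 0.26 + 1 − fm = 0.304  ⇒  fm × (0.26 − 1) = −0.696  ⇒  fm = 0.941.

0.941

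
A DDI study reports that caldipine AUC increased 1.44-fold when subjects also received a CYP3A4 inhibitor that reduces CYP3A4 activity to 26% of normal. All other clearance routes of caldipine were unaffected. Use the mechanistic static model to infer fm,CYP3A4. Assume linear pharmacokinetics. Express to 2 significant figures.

CL'/CL = 1 / 1.44 = 0.6944
0.26·fm + (1 − fm) = 0.6944
fm = (0.6944 − 1) / (0.26 − 1) = 0.41

0.41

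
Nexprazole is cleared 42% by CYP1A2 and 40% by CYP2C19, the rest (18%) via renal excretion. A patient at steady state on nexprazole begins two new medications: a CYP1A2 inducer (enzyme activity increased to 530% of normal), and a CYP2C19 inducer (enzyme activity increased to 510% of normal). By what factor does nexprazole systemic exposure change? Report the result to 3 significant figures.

0.225

The CYP1A2 pathway (42% of clearance) increases to 5.3× activity: 0.42 × 5.3 = 2.226.
The CYP2C19 pathway (40% of clearance) increases to 5.1× activity: 0.4 × 5.1 = 2.04.
The remaining 18% of clearance is unaffected.
CL_new/CL_old = 2.226 + 2.04 + 0.18 = 4.446.
Because systemic exposure varies inversely with clearance, the combined effect is 1 / 4.446 = 0.225.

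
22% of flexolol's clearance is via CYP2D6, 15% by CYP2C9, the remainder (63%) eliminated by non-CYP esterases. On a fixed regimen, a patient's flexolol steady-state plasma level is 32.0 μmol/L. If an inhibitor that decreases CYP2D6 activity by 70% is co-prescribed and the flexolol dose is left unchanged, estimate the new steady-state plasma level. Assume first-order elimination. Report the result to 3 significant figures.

CYP2D6: 0.22 × 0.3 = 0.066
CYP2C9: 0.15 (unchanged)
Other: 0.63 (unchanged)
CL_new/CL_old = 0.066 + 0.15 + 0.63 = 0.846.
New steady-state plasma level = baseline ÷ relative clearance = 32.0 / 0.846 = 37.8 μmol/L.

37.8 μmol/L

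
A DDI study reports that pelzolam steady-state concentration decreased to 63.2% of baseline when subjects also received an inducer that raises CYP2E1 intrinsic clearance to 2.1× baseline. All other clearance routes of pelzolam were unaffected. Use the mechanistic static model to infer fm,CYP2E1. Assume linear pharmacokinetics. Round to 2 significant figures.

0.53

CL'/CL = 1 / 0.632 = 1.582
2.1·fm + (1 − fm) = 1.582
fm = (1.582 − 1) / (2.1 − 1) = 0.53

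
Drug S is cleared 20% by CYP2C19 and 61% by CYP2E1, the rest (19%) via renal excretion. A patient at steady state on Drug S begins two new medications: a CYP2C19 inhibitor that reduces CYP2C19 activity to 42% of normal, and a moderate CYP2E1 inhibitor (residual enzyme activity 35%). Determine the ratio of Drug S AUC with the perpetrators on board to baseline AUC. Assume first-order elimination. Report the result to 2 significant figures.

CYP2C19: 0.2 × 0.42 = 0.084
CYP2E1: 0.61 × 0.35 = 0.2135
Other: 0.19 (unchanged)
CL_new/CL_old = 0.084 + 0.2135 + 0.19 = 0.4875.
AUC ∝ 1/CL: fold-change = 1 / 0.4875 = 2.1.

2.1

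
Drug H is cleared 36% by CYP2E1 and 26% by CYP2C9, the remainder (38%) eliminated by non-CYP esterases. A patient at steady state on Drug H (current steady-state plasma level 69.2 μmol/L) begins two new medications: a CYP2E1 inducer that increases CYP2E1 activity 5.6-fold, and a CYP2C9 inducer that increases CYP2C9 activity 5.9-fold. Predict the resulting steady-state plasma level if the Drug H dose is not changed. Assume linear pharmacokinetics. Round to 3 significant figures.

17.6 μmol/L

The CYP2E1 pathway (36% of clearance) is boosted to 5.6× activity: 0.36 × 5.6 = 2.016.
The CYP2C9 pathway (26% of clearance) increases to 5.9× activity: 0.26 × 5.9 = 1.534.
Non-CYP routes (38%) are unchanged.
CL_new/CL_old = 2.016 + 1.534 + 0.38 = 3.93.
New steady-state plasma level = 69.2 / 3.93 = 17.6 μmol/L (concentration scales inversely with clearance).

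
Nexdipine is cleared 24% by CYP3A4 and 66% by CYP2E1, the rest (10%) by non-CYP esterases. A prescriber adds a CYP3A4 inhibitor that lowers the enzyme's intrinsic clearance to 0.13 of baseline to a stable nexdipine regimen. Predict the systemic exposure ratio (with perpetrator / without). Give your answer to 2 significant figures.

1.3

The CYP3A4 pathway (24% of clearance) is reduced to 0.13× activity: 0.24 × 0.13 = 0.0312.
CYP2E1 (66%) and the residual 10% are unaffected.
CL_new/CL_old = 0.0312 + 0.66 + 0.1 = 0.7912.
Since systemic exposure ∝ 1/CL, the ratio is 1 / 0.7912 = 1.3.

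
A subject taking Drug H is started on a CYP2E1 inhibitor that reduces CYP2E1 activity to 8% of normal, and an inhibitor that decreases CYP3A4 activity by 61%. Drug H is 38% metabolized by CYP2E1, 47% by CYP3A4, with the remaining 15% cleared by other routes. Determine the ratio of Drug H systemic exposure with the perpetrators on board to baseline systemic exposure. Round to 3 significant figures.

CYP2E1: 0.38 × 0.08 = 0.0304
CYP3A4: 0.47 × 0.39 = 0.1833
Other: 0.15 (unchanged)
CL_new/CL_old = 0.0304 + 0.1833 + 0.15 = 0.3637.
Net systemic exposure ratio = 1 / 0.3637 = 2.75.

2.75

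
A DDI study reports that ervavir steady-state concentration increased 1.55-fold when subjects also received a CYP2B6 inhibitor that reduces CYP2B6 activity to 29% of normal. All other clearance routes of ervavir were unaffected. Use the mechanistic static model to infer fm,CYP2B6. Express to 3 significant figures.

Write x for the fraction cleared via CYP2B6. The observed steady-state concentration change means clearance fell to 1/1.55 = 0.6452 of baseline.
Only the CYP2B6 route changed, so 0.6452 = x·0.29 + (1 − x), giving x = 0.500.

0.500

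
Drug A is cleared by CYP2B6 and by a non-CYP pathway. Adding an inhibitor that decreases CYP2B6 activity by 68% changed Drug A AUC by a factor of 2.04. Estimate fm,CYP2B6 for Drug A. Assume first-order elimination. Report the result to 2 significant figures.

0.75

CL'/CL = 1 / 2.04 = 0.4902
0.32·fm + (1 − fm) = 0.4902
fm = (0.4902 − 1) / (0.32 − 1) = 0.75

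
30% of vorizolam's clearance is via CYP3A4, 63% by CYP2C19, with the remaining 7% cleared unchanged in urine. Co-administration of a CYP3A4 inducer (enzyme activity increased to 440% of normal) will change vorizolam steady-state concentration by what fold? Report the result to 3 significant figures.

The CYP3A4 pathway (30% of clearance) is boosted to 4.4× activity: 0.3 × 4.4 = 1.32.
CYP2C19 (63%) and the residual 7% are unaffected.
New clearance relative to baseline: 1.32 + 0.63 + 0.07 = 2.02.
Steady-state concentration is inversely proportional to clearance, so the fold-change is 1 / 2.02 = 0.495.

0.495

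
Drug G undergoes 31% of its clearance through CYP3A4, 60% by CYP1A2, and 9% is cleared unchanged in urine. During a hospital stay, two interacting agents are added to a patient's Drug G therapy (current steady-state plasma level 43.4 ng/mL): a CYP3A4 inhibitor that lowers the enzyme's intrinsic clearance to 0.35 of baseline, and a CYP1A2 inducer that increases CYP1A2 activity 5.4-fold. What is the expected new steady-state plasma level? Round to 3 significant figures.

The CYP3A4 pathway (31% of clearance) is reduced to 0.35× activity: 0.31 × 0.35 = 0.1085.
The CYP1A2 pathway (60% of clearance) is boosted to 5.4× activity: 0.6 × 5.4 = 3.24.
Non-CYP routes (9%) are unchanged.
CL_new/CL_old = 0.1085 + 3.24 + 0.09 = 3.4385.
New steady-state plasma level = 43.4 / 3.4385 = 12.6 ng/mL (concentration scales inversely with clearance).

12.6 ng/mL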